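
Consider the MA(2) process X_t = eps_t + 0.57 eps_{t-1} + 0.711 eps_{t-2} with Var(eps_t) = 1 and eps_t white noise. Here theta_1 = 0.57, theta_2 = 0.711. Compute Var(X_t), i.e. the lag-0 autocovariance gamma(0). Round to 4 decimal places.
\gamma(0) = 1.8304

For an MA(q) process X_t = eps_t + sum_i theta_i eps_{t-i} with
Var(eps_t) = sigma^2, the variance is
  gamma(0) = sigma^2 * (1 + sum_i theta_i^2).
  sum_i theta_i^2 = (0.57)^2 + (0.711)^2 = 0.3249 + 0.505521 = 0.830421.
  gamma(0) = 1 * (1 + 0.830421) = 1 * 1.830421 = 1.830421, which rounds to 1.8304.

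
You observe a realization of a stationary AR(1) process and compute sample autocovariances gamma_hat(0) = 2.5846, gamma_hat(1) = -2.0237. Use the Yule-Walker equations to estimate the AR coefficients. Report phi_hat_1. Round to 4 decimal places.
\hat\phi_{1} = -0.7830

The Yule-Walker equations for an AR(p) process read, in matrix form,
  Gamma_p phi = r_p,   with   (Gamma_p)_{ij} = gamma(|i - j|),
                       (r_p)_i = gamma(i),   i,j = 1..p.
Substitute the sample gammas (Toeplitz matrix and right-hand side of size 1):
  Gamma_p = [[2.5846]]
  r_p     = [-2.0237]
With p = 1 this is the single equation gamma(0) phi_1 = gamma(1):
  phi_hat_1 = gamma(1) / gamma(0) = -2.0237 / 2.5846 = -0.7830.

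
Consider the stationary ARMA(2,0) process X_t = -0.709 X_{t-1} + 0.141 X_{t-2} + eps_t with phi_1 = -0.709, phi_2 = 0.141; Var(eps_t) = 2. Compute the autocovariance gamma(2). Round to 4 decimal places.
\gamma(2) = 4.6489

Multiply the model equation by X_{t-k} and take expectations. With theta_0 = psi_0 = 1 and psi_j the MA(infinity) weights, this gives
  gamma(k) - sum_i phi_i gamma(k-i) = c_k,
  c_k = sigma^2 * sum_{j=k..q} theta_j psi_{j-k}   (c_k = 0 for k > q),
using gamma(-m) = gamma(m).
Pure AR (q = 0): c_0 = sigma^2 = 2, c_k = 0 for k >= 1.
Equations for k = 0, 1, 2 (AR order 2, c_2 = 0):
  (E0) gamma(0) = phi_1 gamma(1) + phi_2 gamma(2) + c_0
  (E1) gamma(1) = phi_1 gamma(0) + phi_2 gamma(1) + c_1
  (E2) gamma(2) = phi_1 gamma(1) + phi_2 gamma(0)
From (E1): gamma(1) = A gamma(0) + B with
  A = phi_1 / (1 - phi_2) = -0.709 / 0.859 = -0.825378,   B = c_1 / (1 - phi_2) = 0 / 0.859 = 0.
Insert (E2) into (E0): gamma(0) (1 - phi_2^2) = phi_1 (1 + phi_2) gamma(1) + c_0.
  phi_1 (1 + phi_2) = (-0.709)(1.141) = -0.808969,   1 - phi_2^2 = 0.980119.
Replace gamma(1) by A gamma(0) + B and collect gamma(0):
  gamma(0) [0.980119 - (-0.808969)(-0.825378)] = c_0 = 2
  gamma(0) * 0.312414 = 2
  gamma(0) = 2 / 0.312414 = 6.401772.
  gamma(1) = A gamma(0) = (-0.825378)(6.401772) = -5.283884.
  gamma(2) = phi_1 gamma(1) + phi_2 gamma(0) = (-0.709)(-5.283884) + (0.141)(6.401772) = 4.648924.
Therefore gamma(2) = 4.6489 (to 4 decimal places).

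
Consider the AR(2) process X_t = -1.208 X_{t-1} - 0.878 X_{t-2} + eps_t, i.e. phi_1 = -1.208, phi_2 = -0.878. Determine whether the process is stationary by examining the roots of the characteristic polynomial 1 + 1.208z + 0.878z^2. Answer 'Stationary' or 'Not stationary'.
\text{Stationary}

The AR(p) characteristic polynomial is P(z) = 1 + 1.208z + 0.878z^2.
Stationarity requires all roots to lie outside the unit circle, i.e. |z| > 1 for every root.
Set 1 + (1.208) z + (0.878) z^2 = 0, i.e. a z^2 + b z + c = 0 with a = 0.878, b = 1.208, c = 1.
Discriminant D = b^2 - 4ac = (1.208)^2 - 4*(0.878)*1 = 1.459264 - (3.512) = -2.052736.
D < 0, so the roots are the complex-conjugate pair z = (-b +/- i sqrt(-D)) / (2a) = -0.6879 +/- 0.8159i.
For a conjugate pair |z|^2 = z * conj(z) = (product of roots) = c/a = 1/(0.878) = 1.138952, so |z| = sqrt(1.138952) = 1.0672 for both roots.
Moduli of all roots: 1.0672, 1.0672.
All moduli strictly greater than 1? Yes.
Verdict: Stationary.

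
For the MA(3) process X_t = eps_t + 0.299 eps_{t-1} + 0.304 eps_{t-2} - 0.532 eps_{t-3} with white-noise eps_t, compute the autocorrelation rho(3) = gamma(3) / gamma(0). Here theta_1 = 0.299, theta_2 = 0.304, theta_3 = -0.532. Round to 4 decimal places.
\rho(3) = -0.3632

For an MA(q) process with theta_0 = 1, the autocovariance is
  gamma(k) = sigma^2 * sum_{i=0..q-k} theta_i * theta_{i+k},
and rho(k) = gamma(k) / gamma(0). Sigma^2 cancels.
  numerator   = (1)*(-0.532) = -0.532.
  denominator = (1)^2 + (0.299)^2 + (0.304)^2 + (-0.532)^2 = 1.464841.
  rho(3) = -0.532 / 1.464841 = -0.3632.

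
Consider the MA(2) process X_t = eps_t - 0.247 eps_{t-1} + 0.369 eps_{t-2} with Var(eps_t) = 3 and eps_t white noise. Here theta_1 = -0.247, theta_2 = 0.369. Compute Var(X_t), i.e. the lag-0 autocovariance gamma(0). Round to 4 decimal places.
\gamma(0) = 3.5915

For an MA(q) process X_t = eps_t + sum_i theta_i eps_{t-i} with
Var(eps_t) = sigma^2, the variance is
  gamma(0) = sigma^2 * (1 + sum_i theta_i^2).
  sum_i theta_i^2 = (-0.247)^2 + (0.369)^2 = 0.061009 + 0.136161 = 0.19717.
  gamma(0) = 3 * (1 + 0.19717) = 3 * 1.19717 = 3.59151, which rounds to 3.5915.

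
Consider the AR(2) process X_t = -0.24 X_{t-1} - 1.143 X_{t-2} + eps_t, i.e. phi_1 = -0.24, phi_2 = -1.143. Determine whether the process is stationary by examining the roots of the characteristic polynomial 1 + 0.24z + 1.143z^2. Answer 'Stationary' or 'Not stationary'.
\text{Not stationary}

The AR(p) characteristic polynomial is P(z) = 1 + 0.24z + 1.143z^2.
Stationarity requires all roots to lie outside the unit circle, i.e. |z| > 1 for every root.
Set 1 + (0.24) z + (1.143) z^2 = 0, i.e. a z^2 + b z + c = 0 with a = 1.143, b = 0.24, c = 1.
Discriminant D = b^2 - 4ac = (0.24)^2 - 4*(1.143)*1 = 0.0576 - (4.572) = -4.5144.
D < 0, so the roots are the complex-conjugate pair z = (-b +/- i sqrt(-D)) / (2a) = -0.105 +/- 0.9294i.
For a conjugate pair |z|^2 = z * conj(z) = (product of roots) = c/a = 1/(1.143) = 0.874891, so |z| = sqrt(0.874891) = 0.9354 for both roots.
Moduli of all roots: 0.9354, 0.9354.
All moduli strictly greater than 1? No.
Verdict: Not stationary.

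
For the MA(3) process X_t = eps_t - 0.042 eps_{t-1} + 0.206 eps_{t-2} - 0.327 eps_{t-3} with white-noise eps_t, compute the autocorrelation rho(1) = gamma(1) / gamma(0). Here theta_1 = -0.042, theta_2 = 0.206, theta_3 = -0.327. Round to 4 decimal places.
\rho(1) = -0.1025

For an MA(q) process with theta_0 = 1, the autocovariance is
  gamma(k) = sigma^2 * sum_{i=0..q-k} theta_i * theta_{i+k},
and rho(k) = gamma(k) / gamma(0). Sigma^2 cancels.
  numerator   = (1)*(-0.042) + (-0.042)*(0.206) + (0.206)*(-0.327) = -0.118014.
  denominator = (1)^2 + (-0.042)^2 + (0.206)^2 + (-0.327)^2 = 1.151129.
  rho(1) = -0.118014 / 1.151129 = -0.1025.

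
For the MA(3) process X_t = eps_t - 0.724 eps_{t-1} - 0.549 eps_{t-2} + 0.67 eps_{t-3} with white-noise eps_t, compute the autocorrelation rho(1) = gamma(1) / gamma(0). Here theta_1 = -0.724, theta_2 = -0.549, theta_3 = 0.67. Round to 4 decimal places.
\rho(1) = -0.3053

For an MA(q) process with theta_0 = 1, the autocovariance is
  gamma(k) = sigma^2 * sum_{i=0..q-k} theta_i * theta_{i+k},
and rho(k) = gamma(k) / gamma(0). Sigma^2 cancels.
  numerator   = (1)*(-0.724) + (-0.724)*(-0.549) + (-0.549)*(0.67) = -0.694354.
  denominator = (1)^2 + (-0.724)^2 + (-0.549)^2 + (0.67)^2 = 2.274477.
  rho(1) = -0.694354 / 2.274477 = -0.3053.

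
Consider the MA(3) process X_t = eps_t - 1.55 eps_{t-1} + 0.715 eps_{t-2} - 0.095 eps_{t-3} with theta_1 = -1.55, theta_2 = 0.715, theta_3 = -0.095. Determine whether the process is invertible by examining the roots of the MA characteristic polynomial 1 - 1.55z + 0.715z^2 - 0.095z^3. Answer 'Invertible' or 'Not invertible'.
\text{Invertible}

The MA(q) characteristic polynomial is P(z) = 1 - 1.55z + 0.715z^2 - 0.095z^3.
Invertibility requires all roots to lie outside the unit circle, i.e. |z| > 1 for every root.
Degree 3: look for a simple real root z0 first, then factor out (1 - z/z0) and solve the remaining quadratic.
Testing z0 = 2: P(2) = 1 + (-1.55)(2) + (0.715)(2)^2 + (-0.095)(2)^3
  = 1 + (-3.1) + (2.86) + (-0.76) = 0.  So z_0 = 2 is a root, |z_0| = 2.
Divide out the factor (1 - 0.5 z) = (1 - z/z0) (since 1/z0 = 0.5):
  P(z) = (1 - 0.5 z)(1 + (-1.05) z + (0.19) z^2)
  [check: z-coef -1.05 - (0.5) = -1.55; z^2-coef 0.19 - (0.5)(-1.05) = 0.715; z^3-coef -(0.5)(0.19) = -0.095.]
Remaining roots from the quadratic factor 1 + (-1.05) z + (0.19) z^2:
  Set 1 + (-1.05) z + (0.19) z^2 = 0, i.e. a z^2 + b z + c = 0 with a = 0.19, b = -1.05, c = 1.
  Discriminant D = b^2 - 4ac = (-1.05)^2 - 4*(0.19)*1 = 1.1025 - (0.76) = 0.3425.
  D >= 0, so the roots are real: z = (-b +/- sqrt(D)) / (2a) = (1.05 +/- 0.585235) / (0.38).
    z_1 = (1.05 + 0.585235) / (0.38) = 4.3032,   |z_1| = 4.3032.
    z_2 = (1.05 - 0.585235) / (0.38) = 1.2231,   |z_2| = 1.2231.
Moduli of all roots: 2.0000, 4.3032, 1.2231.
All moduli strictly greater than 1? Yes.
Verdict: Invertible.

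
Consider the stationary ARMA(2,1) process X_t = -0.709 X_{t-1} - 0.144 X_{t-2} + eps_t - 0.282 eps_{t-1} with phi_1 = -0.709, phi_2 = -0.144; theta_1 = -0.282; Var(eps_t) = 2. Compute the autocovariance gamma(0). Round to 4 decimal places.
\gamma(0) = 4.7388

Multiply the model equation by X_{t-k} and take expectations. With theta_0 = psi_0 = 1 and psi_j the MA(infinity) weights, this gives
  gamma(k) - sum_i phi_i gamma(k-i) = c_k,
  c_k = sigma^2 * sum_{j=k..q} theta_j psi_{j-k}   (c_k = 0 for k > q),
using gamma(-m) = gamma(m).
psi-weights needed (psi_j = theta_j + sum_i phi_i psi_{j-i}):
  psi_1 = theta_1 + phi_1 = -0.282 + (-0.709) = -0.991
Right-hand sides:
  c_0 = sigma^2 (1 + theta_1 psi_1) = 2 * (1 + (-0.282)(-0.991)) = 2 * 1.279462 = 2.558924
  c_1 = sigma^2 theta_1 = 2 * (-0.282) = -0.564
  c_2 = 0
Equations for k = 0, 1, 2 (AR order 2, c_2 = 0):
  (E0) gamma(0) = phi_1 gamma(1) + phi_2 gamma(2) + c_0
  (E1) gamma(1) = phi_1 gamma(0) + phi_2 gamma(1) + c_1
  (E2) gamma(2) = phi_1 gamma(1) + phi_2 gamma(0)
From (E1): gamma(1) = A gamma(0) + B with
  A = phi_1 / (1 - phi_2) = -0.709 / 1.144 = -0.619755,   B = c_1 / (1 - phi_2) = -0.564 / 1.144 = -0.493007.
Insert (E2) into (E0): gamma(0) (1 - phi_2^2) = phi_1 (1 + phi_2) gamma(1) + c_0.
  phi_1 (1 + phi_2) = (-0.709)(0.856) = -0.606904,   1 - phi_2^2 = 0.979264.
Replace gamma(1) by A gamma(0) + B and collect gamma(0):
  gamma(0) [0.979264 - (-0.606904)(-0.619755)] = (-0.606904)(-0.493007) + 2.558924
  gamma(0) * 0.603132 = 2.858132
  gamma(0) = 2.858132 / 0.603132 = 4.738816.
Therefore gamma(0) = 4.7388 (to 4 decimal places).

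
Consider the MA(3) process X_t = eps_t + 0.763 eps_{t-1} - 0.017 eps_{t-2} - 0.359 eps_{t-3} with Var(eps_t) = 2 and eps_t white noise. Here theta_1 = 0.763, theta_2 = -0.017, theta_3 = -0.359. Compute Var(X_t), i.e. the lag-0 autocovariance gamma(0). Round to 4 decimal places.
\gamma(0) = 3.4227

For an MA(q) process X_t = eps_t + sum_i theta_i eps_{t-i} with
Var(eps_t) = sigma^2, the variance is
  gamma(0) = sigma^2 * (1 + sum_i theta_i^2).
  sum_i theta_i^2 = (0.763)^2 + (-0.017)^2 + (-0.359)^2 = 0.582169 + 0.000289 + 0.128881 = 0.711339.
  gamma(0) = 2 * (1 + 0.711339) = 2 * 1.711339 = 3.422678, which rounds to 3.4227.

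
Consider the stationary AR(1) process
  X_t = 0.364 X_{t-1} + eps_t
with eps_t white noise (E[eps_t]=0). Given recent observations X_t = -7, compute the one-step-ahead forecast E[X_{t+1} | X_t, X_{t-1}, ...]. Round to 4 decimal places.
E[X_{t+1} \mid \mathcal F_t] = -2.5480

For an AR(p) model X_t = c + sum_i phi_i X_{t-i} + eps_t, the
one-step-ahead conditional mean is
  E[X_{t+1} | X_t, ...] = c + sum_i phi_i X_{t+1-i}.
Substitute known values:
  E[X_{t+1} | ...] = (0.364) * (-7)
                   = -2.5480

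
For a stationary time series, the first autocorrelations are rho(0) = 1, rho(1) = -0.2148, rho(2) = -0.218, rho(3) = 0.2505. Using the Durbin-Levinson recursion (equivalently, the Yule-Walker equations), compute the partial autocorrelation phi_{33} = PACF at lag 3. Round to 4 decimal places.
\phi_{33} = 0.1490

The PACF at lag k is phi_{kk}, the last component of the solution
to the Yule-Walker system G_k phi = r_k where
  (G_k)_{ij} = rho(|i - j|), (r_k)_i = rho(i), i,j = 1..k.
Equivalently, Durbin-Levinson gives phi_{kk} iteratively:
  phi_{11} = rho(1)
  phi_{kk} = [rho(k) - sum_{j=1..k-1} phi_{k-1,j} rho(k-j)]
            / [1 - sum_{j=1..k-1} phi_{k-1,j} rho(j)],
  phi_{k,j} = phi_{k-1,j} - phi_{kk} phi_{k-1,k-j},  j = 1..k-1.
Step k = 1:
  phi_11 = rho(1) = -0.2148.
Step k = 2:
  phi_22 = [rho(2) - phi_11 rho(1)] / [1 - phi_11 rho(1)] = [-0.218 - (-0.2148)(-0.2148)] / [1 - (-0.2148)(-0.2148)]
         = -0.26413904 / 0.95386096 = -0.276916.
  Update: phi_21 = phi_11 - phi_22 phi_11 = -0.2148 - (-0.276916)(-0.2148) = -0.274281.
Step k = 3:
  phi_33 = [rho(3) - phi_21 rho(2) - phi_22 rho(1)] / [1 - phi_21 rho(1) - phi_22 rho(2)]
    numerator   = 0.2505 - (-0.274281)(-0.218) - (-0.276916)(-0.2148) = 0.13122515
    denominator = 1 - (-0.274281)(-0.2148) - (-0.276916)(-0.218) = 0.88071672
  phi_33 = 0.13122515 / 0.88071672 = 0.149.
Therefore phi_{33} = 0.1490.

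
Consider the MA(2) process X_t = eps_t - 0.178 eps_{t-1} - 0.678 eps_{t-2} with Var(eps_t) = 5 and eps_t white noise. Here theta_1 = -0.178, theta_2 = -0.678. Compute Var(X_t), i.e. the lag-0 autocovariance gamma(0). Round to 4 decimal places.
\gamma(0) = 7.4568

For an MA(q) process X_t = eps_t + sum_i theta_i eps_{t-i} with
Var(eps_t) = sigma^2, the variance is
  gamma(0) = sigma^2 * (1 + sum_i theta_i^2).
  sum_i theta_i^2 = (-0.178)^2 + (-0.678)^2 = 0.031684 + 0.459684 = 0.491368.
  gamma(0) = 5 * (1 + 0.491368) = 5 * 1.491368 = 7.45684, which rounds to 7.4568.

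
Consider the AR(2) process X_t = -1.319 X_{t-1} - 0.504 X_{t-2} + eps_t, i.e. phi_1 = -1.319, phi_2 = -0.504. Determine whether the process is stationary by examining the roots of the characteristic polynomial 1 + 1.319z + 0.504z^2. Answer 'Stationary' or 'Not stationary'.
\text{Stationary}

The AR(p) characteristic polynomial is P(z) = 1 + 1.319z + 0.504z^2.
Stationarity requires all roots to lie outside the unit circle, i.e. |z| > 1 for every root.
Set 1 + (1.319) z + (0.504) z^2 = 0, i.e. a z^2 + b z + c = 0 with a = 0.504, b = 1.319, c = 1.
Discriminant D = b^2 - 4ac = (1.319)^2 - 4*(0.504)*1 = 1.739761 - (2.016) = -0.276239.
D < 0, so the roots are the complex-conjugate pair z = (-b +/- i sqrt(-D)) / (2a) = -1.3085 +/- 0.5214i.
For a conjugate pair |z|^2 = z * conj(z) = (product of roots) = c/a = 1/(0.504) = 1.984127, so |z| = sqrt(1.984127) = 1.4086 for both roots.
Moduli of all roots: 1.4086, 1.4086.
All moduli strictly greater than 1? Yes.
Verdict: Stationary.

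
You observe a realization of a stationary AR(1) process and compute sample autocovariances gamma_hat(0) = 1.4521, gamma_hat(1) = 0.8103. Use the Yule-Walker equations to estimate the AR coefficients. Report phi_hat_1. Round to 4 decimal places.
\hat\phi_{1} = 0.5580

The Yule-Walker equations for an AR(p) process read, in matrix form,
  Gamma_p phi = r_p,   with   (Gamma_p)_{ij} = gamma(|i - j|),
                       (r_p)_i = gamma(i),   i,j = 1..p.
Substitute the sample gammas (Toeplitz matrix and right-hand side of size 1):
  Gamma_p = [[1.4521]]
  r_p     = [0.8103]
With p = 1 this is the single equation gamma(0) phi_1 = gamma(1):
  phi_hat_1 = gamma(1) / gamma(0) = 0.8103 / 1.4521 = 0.5580.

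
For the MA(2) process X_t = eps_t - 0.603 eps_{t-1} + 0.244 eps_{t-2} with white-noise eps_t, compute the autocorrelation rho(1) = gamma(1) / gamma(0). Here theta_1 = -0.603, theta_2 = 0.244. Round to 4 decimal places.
\rho(1) = -0.5271

For an MA(q) process with theta_0 = 1, the autocovariance is
  gamma(k) = sigma^2 * sum_{i=0..q-k} theta_i * theta_{i+k},
and rho(k) = gamma(k) / gamma(0). Sigma^2 cancels.
  numerator   = (1)*(-0.603) + (-0.603)*(0.244) = -0.750132.
  denominator = (1)^2 + (-0.603)^2 + (0.244)^2 = 1.423145.
  rho(1) = -0.750132 / 1.423145 = -0.5271.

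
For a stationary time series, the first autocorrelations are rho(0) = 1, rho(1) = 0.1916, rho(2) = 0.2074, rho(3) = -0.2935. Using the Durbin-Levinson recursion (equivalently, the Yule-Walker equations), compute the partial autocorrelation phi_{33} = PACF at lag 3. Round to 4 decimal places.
\phi_{33} = -0.3860

The PACF at lag k is phi_{kk}, the last component of the solution
to the Yule-Walker system G_k phi = r_k where
  (G_k)_{ij} = rho(|i - j|), (r_k)_i = rho(i), i,j = 1..k.
Equivalently, Durbin-Levinson gives phi_{kk} iteratively:
  phi_{11} = rho(1)
  phi_{kk} = [rho(k) - sum_{j=1..k-1} phi_{k-1,j} rho(k-j)]
            / [1 - sum_{j=1..k-1} phi_{k-1,j} rho(j)],
  phi_{k,j} = phi_{k-1,j} - phi_{kk} phi_{k-1,k-j},  j = 1..k-1.
Step k = 1:
  phi_11 = rho(1) = 0.1916.
Step k = 2:
  phi_22 = [rho(2) - phi_11 rho(1)] / [1 - phi_11 rho(1)] = [0.2074 - (0.1916)(0.1916)] / [1 - (0.1916)(0.1916)]
         = 0.17068944 / 0.96328944 = 0.177194.
  Update: phi_21 = phi_11 - phi_22 phi_11 = 0.1916 - (0.177194)(0.1916) = 0.15765.
Step k = 3:
  phi_33 = [rho(3) - phi_21 rho(2) - phi_22 rho(1)] / [1 - phi_21 rho(1) - phi_22 rho(2)]
    numerator   = -0.2935 - (0.15765)(0.2074) - (0.177194)(0.1916) = -0.36014696
    denominator = 1 - (0.15765)(0.1916) - (0.177194)(0.2074) = 0.93304424
  phi_33 = -0.36014696 / 0.93304424 = -0.386.
Therefore phi_{33} = -0.3860.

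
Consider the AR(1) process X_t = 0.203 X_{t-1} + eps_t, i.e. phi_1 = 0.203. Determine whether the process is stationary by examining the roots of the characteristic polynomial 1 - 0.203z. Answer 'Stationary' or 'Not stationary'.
\text{Stationary}

The AR(p) characteristic polynomial is P(z) = 1 - 0.203z.
Stationarity requires all roots to lie outside the unit circle, i.e. |z| > 1 for every root.
This is linear in z: 1 + (-0.203) z = 0  =>  z = -1/(-0.203) = 4.926108,  |z| = 4.926108.
Moduli of all roots: 4.9261.
All moduli strictly greater than 1? Yes.
Verdict: Stationary.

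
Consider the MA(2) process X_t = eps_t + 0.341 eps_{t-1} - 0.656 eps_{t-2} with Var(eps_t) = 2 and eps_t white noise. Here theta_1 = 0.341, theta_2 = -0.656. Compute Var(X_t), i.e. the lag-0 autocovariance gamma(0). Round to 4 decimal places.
\gamma(0) = 3.0932

For an MA(q) process X_t = eps_t + sum_i theta_i eps_{t-i} with
Var(eps_t) = sigma^2, the variance is
  gamma(0) = sigma^2 * (1 + sum_i theta_i^2).
  sum_i theta_i^2 = (0.341)^2 + (-0.656)^2 = 0.116281 + 0.430336 = 0.546617.
  gamma(0) = 2 * (1 + 0.546617) = 2 * 1.546617 = 3.093234, which rounds to 3.0932.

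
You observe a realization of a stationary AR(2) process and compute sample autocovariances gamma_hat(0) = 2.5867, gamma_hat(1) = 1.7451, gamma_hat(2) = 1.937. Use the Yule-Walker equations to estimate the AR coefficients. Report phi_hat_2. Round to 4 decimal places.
\hat\phi_{2} = 0.5390

The Yule-Walker equations for an AR(p) process read, in matrix form,
  Gamma_p phi = r_p,   with   (Gamma_p)_{ij} = gamma(|i - j|),
                       (r_p)_i = gamma(i),   i,j = 1..p.
Substitute the sample gammas (Toeplitz matrix and right-hand side of size 2):
  Gamma_p = [[2.5867, 1.7451], [1.7451, 2.5867]]
  r_p     = [1.7451, 1.937]
Written out:
  2.5867 phi_1 + 1.7451 phi_2 = 1.7451
  1.7451 phi_1 + 2.5867 phi_2 = 1.937
Solve by Cramer's rule:
  det = gamma(0)^2 - gamma(1)^2 = (2.5867)^2 - (1.7451)^2 = 6.69101689 - 3.04537401 = 3.64564288
  phi_hat_1 = [gamma(1) gamma(0) - gamma(1) gamma(2)] / det = [(1.7451)(2.5867) - (1.7451)(1.937)] / 3.64564288 = 1.13379147 / 3.64564288 = 0.311
  phi_hat_2 = [gamma(0) gamma(2) - gamma(1)^2] / det = [(2.5867)(1.937) - (1.7451)^2] / 3.64564288 = 1.96506389 / 3.64564288 = 0.539
So phi_hat = [0.3110, 0.5390].
Therefore phi_hat_2 = 0.5390.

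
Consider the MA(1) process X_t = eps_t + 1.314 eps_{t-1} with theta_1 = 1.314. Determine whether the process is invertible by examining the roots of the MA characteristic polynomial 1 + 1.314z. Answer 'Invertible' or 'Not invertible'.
\text{Not invertible}

The MA(q) characteristic polynomial is P(z) = 1 + 1.314z.
Invertibility requires all roots to lie outside the unit circle, i.e. |z| > 1 for every root.
This is linear in z: 1 + (1.314) z = 0  =>  z = -1/(1.314) = -0.761035,  |z| = 0.761035.
Moduli of all roots: 0.7610.
All moduli strictly greater than 1? No.
Verdict: Not invertible.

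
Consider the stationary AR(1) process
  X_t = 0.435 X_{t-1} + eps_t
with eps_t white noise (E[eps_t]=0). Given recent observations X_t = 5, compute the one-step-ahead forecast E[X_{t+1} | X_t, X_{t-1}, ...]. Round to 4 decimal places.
E[X_{t+1} \mid \mathcal F_t] = 2.1750

For an AR(p) model X_t = c + sum_i phi_i X_{t-i} + eps_t, the
one-step-ahead conditional mean is
  E[X_{t+1} | X_t, ...] = c + sum_i phi_i X_{t+1-i}.
Substitute known values:
  E[X_{t+1} | ...] = (0.435) * (5)
                   = 2.1750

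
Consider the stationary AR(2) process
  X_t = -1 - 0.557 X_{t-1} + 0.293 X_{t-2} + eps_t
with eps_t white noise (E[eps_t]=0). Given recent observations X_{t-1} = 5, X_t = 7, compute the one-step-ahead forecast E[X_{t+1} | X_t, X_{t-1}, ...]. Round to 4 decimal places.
E[X_{t+1} \mid \mathcal F_t] = -3.4340

For an AR(p) model X_t = c + sum_i phi_i X_{t-i} + eps_t, the
one-step-ahead conditional mean is
  E[X_{t+1} | X_t, ...] = c + sum_i phi_i X_{t+1-i}.
Substitute known values:
  E[X_{t+1} | ...] = -1 + (-0.557) * (7) + (0.293) * (5)
                   = -3.4340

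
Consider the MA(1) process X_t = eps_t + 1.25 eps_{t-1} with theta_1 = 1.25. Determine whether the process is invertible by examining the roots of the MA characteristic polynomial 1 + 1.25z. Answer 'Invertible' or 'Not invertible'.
\text{Not invertible}

The MA(q) characteristic polynomial is P(z) = 1 + 1.25z.
Invertibility requires all roots to lie outside the unit circle, i.e. |z| > 1 for every root.
This is linear in z: 1 + (1.25) z = 0  =>  z = -1/(1.25) = -0.8,  |z| = 0.8.
Moduli of all roots: 0.8000.
All moduli strictly greater than 1? No.
Verdict: Not invertible.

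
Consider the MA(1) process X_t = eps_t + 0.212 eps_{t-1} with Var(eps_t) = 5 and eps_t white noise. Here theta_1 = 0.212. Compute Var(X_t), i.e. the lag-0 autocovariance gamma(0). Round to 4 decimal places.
\gamma(0) = 5.2247

For an MA(q) process X_t = eps_t + sum_i theta_i eps_{t-i} with
Var(eps_t) = sigma^2, the variance is
  gamma(0) = sigma^2 * (1 + sum_i theta_i^2).
  sum_i theta_i^2 = (0.212)^2 = 0.044944.
  gamma(0) = 5 * (1 + 0.044944) = 5 * 1.044944 = 5.22472, which rounds to 5.2247.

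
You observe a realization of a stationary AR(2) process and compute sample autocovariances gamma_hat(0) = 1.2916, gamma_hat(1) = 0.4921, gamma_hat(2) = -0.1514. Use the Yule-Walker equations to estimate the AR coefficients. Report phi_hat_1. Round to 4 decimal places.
\hat\phi_{1} = 0.4979

The Yule-Walker equations for an AR(p) process read, in matrix form,
  Gamma_p phi = r_p,   with   (Gamma_p)_{ij} = gamma(|i - j|),
                       (r_p)_i = gamma(i),   i,j = 1..p.
Substitute the sample gammas (Toeplitz matrix and right-hand side of size 2):
  Gamma_p = [[1.2916, 0.4921], [0.4921, 1.2916]]
  r_p     = [0.4921, -0.1514]
Written out:
  1.2916 phi_1 + 0.4921 phi_2 = 0.4921
  0.4921 phi_1 + 1.2916 phi_2 = -0.1514
Solve by Cramer's rule:
  det = gamma(0)^2 - gamma(1)^2 = (1.2916)^2 - (0.4921)^2 = 1.66823056 - 0.24216241 = 1.42606815
  phi_hat_1 = [gamma(1) gamma(0) - gamma(1) gamma(2)] / det = [(0.4921)(1.2916) - (0.4921)(-0.1514)] / 1.42606815 = 0.7101003 / 1.42606815 = 0.4979
  phi_hat_2 = [gamma(0) gamma(2) - gamma(1)^2] / det = [(1.2916)(-0.1514) - (0.4921)^2] / 1.42606815 = -0.43771065 / 1.42606815 = -0.3069
So phi_hat = [0.4979, -0.3069].
Therefore phi_hat_1 = 0.4979.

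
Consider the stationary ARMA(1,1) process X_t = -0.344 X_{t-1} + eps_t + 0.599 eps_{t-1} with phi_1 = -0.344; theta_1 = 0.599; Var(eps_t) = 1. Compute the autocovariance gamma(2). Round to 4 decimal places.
\gamma(2) = -0.0790

Multiply the model equation by X_{t-k} and take expectations. With theta_0 = psi_0 = 1 and psi_j the MA(infinity) weights, this gives
  gamma(k) - sum_i phi_i gamma(k-i) = c_k,
  c_k = sigma^2 * sum_{j=k..q} theta_j psi_{j-k}   (c_k = 0 for k > q),
using gamma(-m) = gamma(m).
psi-weights needed (psi_j = theta_j + sum_i phi_i psi_{j-i}):
  psi_1 = theta_1 + phi_1 = 0.599 + (-0.344) = 0.255
Right-hand sides:
  c_0 = sigma^2 (1 + theta_1 psi_1) = 1 * (1 + (0.599)(0.255)) = 1 * 1.152745 = 1.152745
  c_1 = sigma^2 theta_1 = 1 * (0.599) = 0.599
  c_2 = 0
Equations for k = 0 and k = 1 (AR order 1):
  gamma(0) = phi_1 gamma(1) + c_0
  gamma(1) = phi_1 gamma(0) + c_1
Substituting the second into the first: gamma(0) (1 - phi_1^2) = c_0 + phi_1 c_1, so
  gamma(0) = (c_0 + phi_1 c_1) / (1 - phi_1^2) = (1.152745 + (-0.344)(0.599)) / (1 - (-0.344)^2) = 0.946689 / 0.881664 = 1.073753.
  gamma(1) = phi_1 gamma(0) + c_1 = (-0.344)(1.073753) + (0.599) = 0.229629.
For k = 2 (> q): gamma(2) = phi_1 gamma(1) = (-0.344)(0.229629) = -0.078992.
Therefore gamma(2) = -0.0790 (to 4 decimal places).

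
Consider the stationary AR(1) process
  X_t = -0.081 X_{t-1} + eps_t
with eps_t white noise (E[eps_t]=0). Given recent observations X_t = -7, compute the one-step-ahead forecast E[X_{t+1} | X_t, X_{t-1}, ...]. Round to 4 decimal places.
E[X_{t+1} \mid \mathcal F_t] = 0.5670

For an AR(p) model X_t = c + sum_i phi_i X_{t-i} + eps_t, the
one-step-ahead conditional mean is
  E[X_{t+1} | X_t, ...] = c + sum_i phi_i X_{t+1-i}.
Substitute known values:
  E[X_{t+1} | ...] = (-0.081) * (-7)
                   = 0.5670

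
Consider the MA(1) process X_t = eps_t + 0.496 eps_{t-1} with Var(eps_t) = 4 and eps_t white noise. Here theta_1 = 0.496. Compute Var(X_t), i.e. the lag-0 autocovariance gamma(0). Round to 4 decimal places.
\gamma(0) = 4.9841

For an MA(q) process X_t = eps_t + sum_i theta_i eps_{t-i} with
Var(eps_t) = sigma^2, the variance is
  gamma(0) = sigma^2 * (1 + sum_i theta_i^2).
  sum_i theta_i^2 = (0.496)^2 = 0.246016.
  gamma(0) = 4 * (1 + 0.246016) = 4 * 1.246016 = 4.984064, which rounds to 4.9841.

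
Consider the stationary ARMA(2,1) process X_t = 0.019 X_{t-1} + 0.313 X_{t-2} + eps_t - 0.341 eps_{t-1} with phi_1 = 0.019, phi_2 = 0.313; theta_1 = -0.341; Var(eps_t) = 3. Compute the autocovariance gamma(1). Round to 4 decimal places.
\gamma(1) = -1.3881

Multiply the model equation by X_{t-k} and take expectations. With theta_0 = psi_0 = 1 and psi_j the MA(infinity) weights, this gives
  gamma(k) - sum_i phi_i gamma(k-i) = c_k,
  c_k = sigma^2 * sum_{j=k..q} theta_j psi_{j-k}   (c_k = 0 for k > q),
using gamma(-m) = gamma(m).
psi-weights needed (psi_j = theta_j + sum_i phi_i psi_{j-i}):
  psi_1 = theta_1 + phi_1 = -0.341 + (0.019) = -0.322
Right-hand sides:
  c_0 = sigma^2 (1 + theta_1 psi_1) = 3 * (1 + (-0.341)(-0.322)) = 3 * 1.109802 = 3.329406
  c_1 = sigma^2 theta_1 = 3 * (-0.341) = -1.023
  c_2 = 0
Equations for k = 0, 1, 2 (AR order 2, c_2 = 0):
  (E0) gamma(0) = phi_1 gamma(1) + phi_2 gamma(2) + c_0
  (E1) gamma(1) = phi_1 gamma(0) + phi_2 gamma(1) + c_1
  (E2) gamma(2) = phi_1 gamma(1) + phi_2 gamma(0)
From (E1): gamma(1) = A gamma(0) + B with
  A = phi_1 / (1 - phi_2) = 0.019 / 0.687 = 0.027656,   B = c_1 / (1 - phi_2) = -1.023 / 0.687 = -1.489083.
Insert (E2) into (E0): gamma(0) (1 - phi_2^2) = phi_1 (1 + phi_2) gamma(1) + c_0.
  phi_1 (1 + phi_2) = (0.019)(1.313) = 0.024947,   1 - phi_2^2 = 0.902031.
Replace gamma(1) by A gamma(0) + B and collect gamma(0):
  gamma(0) [0.902031 - (0.024947)(0.027656)] = (0.024947)(-1.489083) + 3.329406
  gamma(0) * 0.901341 = 3.292258
  gamma(0) = 3.292258 / 0.901341 = 3.652622.
  gamma(1) = A gamma(0) + B = (0.027656)(3.652622) + (-1.489083) = -1.388064.
Therefore gamma(1) = -1.3881 (to 4 decimal places).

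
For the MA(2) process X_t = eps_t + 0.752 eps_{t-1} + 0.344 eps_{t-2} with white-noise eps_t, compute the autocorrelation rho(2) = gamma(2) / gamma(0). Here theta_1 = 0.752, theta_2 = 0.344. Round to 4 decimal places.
\rho(2) = 0.2043

For an MA(q) process with theta_0 = 1, the autocovariance is
  gamma(k) = sigma^2 * sum_{i=0..q-k} theta_i * theta_{i+k},
and rho(k) = gamma(k) / gamma(0). Sigma^2 cancels.
  numerator   = (1)*(0.344) = 0.344.
  denominator = (1)^2 + (0.752)^2 + (0.344)^2 = 1.68384.
  rho(2) = 0.344 / 1.68384 = 0.2043.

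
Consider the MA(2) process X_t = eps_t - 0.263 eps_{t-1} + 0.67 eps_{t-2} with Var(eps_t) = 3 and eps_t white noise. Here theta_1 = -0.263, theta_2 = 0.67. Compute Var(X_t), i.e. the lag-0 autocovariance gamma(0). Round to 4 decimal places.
\gamma(0) = 4.5542

For an MA(q) process X_t = eps_t + sum_i theta_i eps_{t-i} with
Var(eps_t) = sigma^2, the variance is
  gamma(0) = sigma^2 * (1 + sum_i theta_i^2).
  sum_i theta_i^2 = (-0.263)^2 + (0.67)^2 = 0.069169 + 0.4489 = 0.518069.
  gamma(0) = 3 * (1 + 0.518069) = 3 * 1.518069 = 4.554207, which rounds to 4.5542.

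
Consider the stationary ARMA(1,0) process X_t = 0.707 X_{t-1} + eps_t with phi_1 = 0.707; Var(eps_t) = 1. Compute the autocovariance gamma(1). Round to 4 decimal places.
\gamma(1) = 1.4136

Multiply the model equation by X_{t-k} and take expectations. With theta_0 = psi_0 = 1 and psi_j the MA(infinity) weights, this gives
  gamma(k) - sum_i phi_i gamma(k-i) = c_k,
  c_k = sigma^2 * sum_{j=k..q} theta_j psi_{j-k}   (c_k = 0 for k > q),
using gamma(-m) = gamma(m).
Pure AR (q = 0): c_0 = sigma^2 = 1, c_k = 0 for k >= 1.
Equations for k = 0 and k = 1 (AR order 1):
  gamma(0) = phi_1 gamma(1) + c_0
  gamma(1) = phi_1 gamma(0) + c_1
Substituting the second into the first: gamma(0) (1 - phi_1^2) = c_0 + phi_1 c_1, so
  gamma(0) = c_0 / (1 - phi_1^2) = 1 / (1 - (0.707)^2) = 1 / 0.500151 = 1.999396.
  gamma(1) = phi_1 gamma(0) = (0.707)(1.999396) = 1.413573.
Therefore gamma(1) = 1.4136 (to 4 decimal places).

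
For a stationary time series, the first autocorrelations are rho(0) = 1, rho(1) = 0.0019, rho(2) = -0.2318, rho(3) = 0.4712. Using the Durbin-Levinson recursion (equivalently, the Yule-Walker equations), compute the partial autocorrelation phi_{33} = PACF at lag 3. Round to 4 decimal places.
\phi_{33} = 0.4990

The PACF at lag k is phi_{kk}, the last component of the solution
to the Yule-Walker system G_k phi = r_k where
  (G_k)_{ij} = rho(|i - j|), (r_k)_i = rho(i), i,j = 1..k.
Equivalently, Durbin-Levinson gives phi_{kk} iteratively:
  phi_{11} = rho(1)
  phi_{kk} = [rho(k) - sum_{j=1..k-1} phi_{k-1,j} rho(k-j)]
            / [1 - sum_{j=1..k-1} phi_{k-1,j} rho(j)],
  phi_{k,j} = phi_{k-1,j} - phi_{kk} phi_{k-1,k-j},  j = 1..k-1.
Step k = 1:
  phi_11 = rho(1) = 0.0019.
Step k = 2:
  phi_22 = [rho(2) - phi_11 rho(1)] / [1 - phi_11 rho(1)] = [-0.2318 - (0.0019)(0.0019)] / [1 - (0.0019)(0.0019)]
         = -0.23180361 / 0.99999639 = -0.231804.
  Update: phi_21 = phi_11 - phi_22 phi_11 = 0.0019 - (-0.231804)(0.0019) = 0.00234.
Step k = 3:
  phi_33 = [rho(3) - phi_21 rho(2) - phi_22 rho(1)] / [1 - phi_21 rho(1) - phi_22 rho(2)]
    numerator   = 0.4712 - (0.00234)(-0.2318) - (-0.231804)(0.0019) = 0.47218294
    denominator = 1 - (0.00234)(0.0019) - (-0.231804)(-0.2318) = 0.94626328
  phi_33 = 0.47218294 / 0.94626328 = 0.499.
Therefore phi_{33} = 0.4990.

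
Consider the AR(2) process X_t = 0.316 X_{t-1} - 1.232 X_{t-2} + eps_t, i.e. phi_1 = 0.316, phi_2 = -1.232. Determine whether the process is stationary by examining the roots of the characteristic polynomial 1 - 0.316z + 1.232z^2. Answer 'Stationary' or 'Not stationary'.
\text{Not stationary}

The AR(p) characteristic polynomial is P(z) = 1 - 0.316z + 1.232z^2.
Stationarity requires all roots to lie outside the unit circle, i.e. |z| > 1 for every root.
Set 1 + (-0.316) z + (1.232) z^2 = 0, i.e. a z^2 + b z + c = 0 with a = 1.232, b = -0.316, c = 1.
Discriminant D = b^2 - 4ac = (-0.316)^2 - 4*(1.232)*1 = 0.099856 - (4.928) = -4.828144.
D < 0, so the roots are the complex-conjugate pair z = (-b +/- i sqrt(-D)) / (2a) = 0.1282 +/- 0.8918i.
For a conjugate pair |z|^2 = z * conj(z) = (product of roots) = c/a = 1/(1.232) = 0.811688, so |z| = sqrt(0.811688) = 0.9009 for both roots.
Moduli of all roots: 0.9009, 0.9009.
All moduli strictly greater than 1? No.
Verdict: Not stationary.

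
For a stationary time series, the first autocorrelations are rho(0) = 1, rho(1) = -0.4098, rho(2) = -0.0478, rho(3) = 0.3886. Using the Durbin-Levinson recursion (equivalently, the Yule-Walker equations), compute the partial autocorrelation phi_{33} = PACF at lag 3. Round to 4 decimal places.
\phi_{33} = 0.3320

The PACF at lag k is phi_{kk}, the last component of the solution
to the Yule-Walker system G_k phi = r_k where
  (G_k)_{ij} = rho(|i - j|), (r_k)_i = rho(i), i,j = 1..k.
Equivalently, Durbin-Levinson gives phi_{kk} iteratively:
  phi_{11} = rho(1)
  phi_{kk} = [rho(k) - sum_{j=1..k-1} phi_{k-1,j} rho(k-j)]
            / [1 - sum_{j=1..k-1} phi_{k-1,j} rho(j)],
  phi_{k,j} = phi_{k-1,j} - phi_{kk} phi_{k-1,k-j},  j = 1..k-1.
Step k = 1:
  phi_11 = rho(1) = -0.4098.
Step k = 2:
  phi_22 = [rho(2) - phi_11 rho(1)] / [1 - phi_11 rho(1)] = [-0.0478 - (-0.4098)(-0.4098)] / [1 - (-0.4098)(-0.4098)]
         = -0.21573604 / 0.83206396 = -0.259278.
  Update: phi_21 = phi_11 - phi_22 phi_11 = -0.4098 - (-0.259278)(-0.4098) = -0.516052.
Step k = 3:
  phi_33 = [rho(3) - phi_21 rho(2) - phi_22 rho(1)] / [1 - phi_21 rho(1) - phi_22 rho(2)]
    numerator   = 0.3886 - (-0.516052)(-0.0478) - (-0.259278)(-0.4098) = 0.2576805
    denominator = 1 - (-0.516052)(-0.4098) - (-0.259278)(-0.0478) = 0.77612831
  phi_33 = 0.2576805 / 0.77612831 = 0.332.
Therefore phi_{33} = 0.3320.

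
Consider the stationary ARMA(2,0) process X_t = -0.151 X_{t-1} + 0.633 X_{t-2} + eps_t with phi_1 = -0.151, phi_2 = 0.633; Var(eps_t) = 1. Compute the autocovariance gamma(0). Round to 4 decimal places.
\gamma(0) = 2.0086

Multiply the model equation by X_{t-k} and take expectations. With theta_0 = psi_0 = 1 and psi_j the MA(infinity) weights, this gives
  gamma(k) - sum_i phi_i gamma(k-i) = c_k,
  c_k = sigma^2 * sum_{j=k..q} theta_j psi_{j-k}   (c_k = 0 for k > q),
using gamma(-m) = gamma(m).
Pure AR (q = 0): c_0 = sigma^2 = 1, c_k = 0 for k >= 1.
Equations for k = 0, 1, 2 (AR order 2, c_2 = 0):
  (E0) gamma(0) = phi_1 gamma(1) + phi_2 gamma(2) + c_0
  (E1) gamma(1) = phi_1 gamma(0) + phi_2 gamma(1) + c_1
  (E2) gamma(2) = phi_1 gamma(1) + phi_2 gamma(0)
From (E1): gamma(1) = A gamma(0) + B with
  A = phi_1 / (1 - phi_2) = -0.151 / 0.367 = -0.411444,   B = c_1 / (1 - phi_2) = 0 / 0.367 = 0.
Insert (E2) into (E0): gamma(0) (1 - phi_2^2) = phi_1 (1 + phi_2) gamma(1) + c_0.
  phi_1 (1 + phi_2) = (-0.151)(1.633) = -0.246583,   1 - phi_2^2 = 0.599311.
Replace gamma(1) by A gamma(0) + B and collect gamma(0):
  gamma(0) [0.599311 - (-0.246583)(-0.411444)] = c_0 = 1
  gamma(0) * 0.497856 = 1
  gamma(0) = 1 / 0.497856 = 2.008613.
Therefore gamma(0) = 2.0086 (to 4 decimal places).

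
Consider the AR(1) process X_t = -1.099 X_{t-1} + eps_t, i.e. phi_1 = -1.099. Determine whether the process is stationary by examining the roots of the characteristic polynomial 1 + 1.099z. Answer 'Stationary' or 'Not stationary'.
\text{Not stationary}

The AR(p) characteristic polynomial is P(z) = 1 + 1.099z.
Stationarity requires all roots to lie outside the unit circle, i.e. |z| > 1 for every root.
This is linear in z: 1 + (1.099) z = 0  =>  z = -1/(1.099) = -0.909918,  |z| = 0.909918.
Moduli of all roots: 0.9099.
All moduli strictly greater than 1? No.
Verdict: Not stationary.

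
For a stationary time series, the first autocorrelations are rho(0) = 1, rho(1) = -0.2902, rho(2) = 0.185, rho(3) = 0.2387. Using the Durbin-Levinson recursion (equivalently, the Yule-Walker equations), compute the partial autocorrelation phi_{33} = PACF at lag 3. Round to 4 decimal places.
\phi_{33} = 0.3520

The PACF at lag k is phi_{kk}, the last component of the solution
to the Yule-Walker system G_k phi = r_k where
  (G_k)_{ij} = rho(|i - j|), (r_k)_i = rho(i), i,j = 1..k.
Equivalently, Durbin-Levinson gives phi_{kk} iteratively:
  phi_{11} = rho(1)
  phi_{kk} = [rho(k) - sum_{j=1..k-1} phi_{k-1,j} rho(k-j)]
            / [1 - sum_{j=1..k-1} phi_{k-1,j} rho(j)],
  phi_{k,j} = phi_{k-1,j} - phi_{kk} phi_{k-1,k-j},  j = 1..k-1.
Step k = 1:
  phi_11 = rho(1) = -0.2902.
Step k = 2:
  phi_22 = [rho(2) - phi_11 rho(1)] / [1 - phi_11 rho(1)] = [0.185 - (-0.2902)(-0.2902)] / [1 - (-0.2902)(-0.2902)]
         = 0.10078396 / 0.91578396 = 0.110052.
  Update: phi_21 = phi_11 - phi_22 phi_11 = -0.2902 - (0.110052)(-0.2902) = -0.258263.
Step k = 3:
  phi_33 = [rho(3) - phi_21 rho(2) - phi_22 rho(1)] / [1 - phi_21 rho(1) - phi_22 rho(2)]
    numerator   = 0.2387 - (-0.258263)(0.185) - (0.110052)(-0.2902) = 0.31841576
    denominator = 1 - (-0.258263)(-0.2902) - (0.110052)(0.185) = 0.90469247
  phi_33 = 0.31841576 / 0.90469247 = 0.352.
Therefore phi_{33} = 0.3520.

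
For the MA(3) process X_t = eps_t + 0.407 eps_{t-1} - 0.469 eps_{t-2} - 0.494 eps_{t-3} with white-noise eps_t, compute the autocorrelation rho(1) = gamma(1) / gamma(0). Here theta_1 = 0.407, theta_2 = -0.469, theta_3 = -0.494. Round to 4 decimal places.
\rho(1) = 0.2748

For an MA(q) process with theta_0 = 1, the autocovariance is
  gamma(k) = sigma^2 * sum_{i=0..q-k} theta_i * theta_{i+k},
and rho(k) = gamma(k) / gamma(0). Sigma^2 cancels.
  numerator   = (1)*(0.407) + (0.407)*(-0.469) + (-0.469)*(-0.494) = 0.447803.
  denominator = (1)^2 + (0.407)^2 + (-0.469)^2 + (-0.494)^2 = 1.629646.
  rho(1) = 0.447803 / 1.629646 = 0.2748.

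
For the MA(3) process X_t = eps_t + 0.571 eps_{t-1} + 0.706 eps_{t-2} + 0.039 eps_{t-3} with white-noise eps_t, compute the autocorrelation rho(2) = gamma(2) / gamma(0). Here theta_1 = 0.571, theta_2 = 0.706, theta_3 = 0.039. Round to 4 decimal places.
\rho(2) = 0.3988

For an MA(q) process with theta_0 = 1, the autocovariance is
  gamma(k) = sigma^2 * sum_{i=0..q-k} theta_i * theta_{i+k},
and rho(k) = gamma(k) / gamma(0). Sigma^2 cancels.
  numerator   = (1)*(0.706) + (0.571)*(0.039) = 0.728269.
  denominator = (1)^2 + (0.571)^2 + (0.706)^2 + (0.039)^2 = 1.825998.
  rho(2) = 0.728269 / 1.825998 = 0.3988.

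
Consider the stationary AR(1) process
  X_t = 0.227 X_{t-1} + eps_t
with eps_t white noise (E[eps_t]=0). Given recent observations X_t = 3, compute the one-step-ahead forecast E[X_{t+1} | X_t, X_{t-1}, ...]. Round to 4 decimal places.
E[X_{t+1} \mid \mathcal F_t] = 0.6810

For an AR(p) model X_t = c + sum_i phi_i X_{t-i} + eps_t, the
one-step-ahead conditional mean is
  E[X_{t+1} | X_t, ...] = c + sum_i phi_i X_{t+1-i}.
Substitute known values:
  E[X_{t+1} | ...] = (0.227) * (3)
                   = 0.6810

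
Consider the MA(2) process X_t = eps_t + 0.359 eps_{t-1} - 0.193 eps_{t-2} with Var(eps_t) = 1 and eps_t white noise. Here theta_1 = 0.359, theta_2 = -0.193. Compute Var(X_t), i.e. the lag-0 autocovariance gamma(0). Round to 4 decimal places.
\gamma(0) = 1.1661

For an MA(q) process X_t = eps_t + sum_i theta_i eps_{t-i} with
Var(eps_t) = sigma^2, the variance is
  gamma(0) = sigma^2 * (1 + sum_i theta_i^2).
  sum_i theta_i^2 = (0.359)^2 + (-0.193)^2 = 0.128881 + 0.037249 = 0.16613.
  gamma(0) = 1 * (1 + 0.16613) = 1 * 1.16613 = 1.16613, which rounds to 1.1661.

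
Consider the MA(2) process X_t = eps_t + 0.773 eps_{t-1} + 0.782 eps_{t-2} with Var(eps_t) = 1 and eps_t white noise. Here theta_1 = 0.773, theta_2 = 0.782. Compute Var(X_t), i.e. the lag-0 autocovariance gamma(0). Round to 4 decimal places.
\gamma(0) = 2.2091

For an MA(q) process X_t = eps_t + sum_i theta_i eps_{t-i} with
Var(eps_t) = sigma^2, the variance is
  gamma(0) = sigma^2 * (1 + sum_i theta_i^2).
  sum_i theta_i^2 = (0.773)^2 + (0.782)^2 = 0.597529 + 0.611524 = 1.209053.
  gamma(0) = 1 * (1 + 1.209053) = 1 * 2.209053 = 2.209053, which rounds to 2.2091.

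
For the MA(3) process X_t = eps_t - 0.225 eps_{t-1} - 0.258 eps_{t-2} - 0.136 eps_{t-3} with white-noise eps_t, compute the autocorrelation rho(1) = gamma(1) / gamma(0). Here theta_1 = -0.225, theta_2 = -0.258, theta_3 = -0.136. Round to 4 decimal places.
\rho(1) = -0.1161

For an MA(q) process with theta_0 = 1, the autocovariance is
  gamma(k) = sigma^2 * sum_{i=0..q-k} theta_i * theta_{i+k},
and rho(k) = gamma(k) / gamma(0). Sigma^2 cancels.
  numerator   = (1)*(-0.225) + (-0.225)*(-0.258) + (-0.258)*(-0.136) = -0.131862.
  denominator = (1)^2 + (-0.225)^2 + (-0.258)^2 + (-0.136)^2 = 1.135685.
  rho(1) = -0.131862 / 1.135685 = -0.1161.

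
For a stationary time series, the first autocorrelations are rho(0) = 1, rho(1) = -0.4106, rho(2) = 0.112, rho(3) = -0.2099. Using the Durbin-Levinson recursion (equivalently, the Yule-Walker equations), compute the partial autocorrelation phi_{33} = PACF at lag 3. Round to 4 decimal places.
\phi_{33} = -0.2281

The PACF at lag k is phi_{kk}, the last component of the solution
to the Yule-Walker system G_k phi = r_k where
  (G_k)_{ij} = rho(|i - j|), (r_k)_i = rho(i), i,j = 1..k.
Equivalently, Durbin-Levinson gives phi_{kk} iteratively:
  phi_{11} = rho(1)
  phi_{kk} = [rho(k) - sum_{j=1..k-1} phi_{k-1,j} rho(k-j)]
            / [1 - sum_{j=1..k-1} phi_{k-1,j} rho(j)],
  phi_{k,j} = phi_{k-1,j} - phi_{kk} phi_{k-1,k-j},  j = 1..k-1.
Step k = 1:
  phi_11 = rho(1) = -0.4106.
Step k = 2:
  phi_22 = [rho(2) - phi_11 rho(1)] / [1 - phi_11 rho(1)] = [0.112 - (-0.4106)(-0.4106)] / [1 - (-0.4106)(-0.4106)]
         = -0.05659236 / 0.83140764 = -0.068068.
  Update: phi_21 = phi_11 - phi_22 phi_11 = -0.4106 - (-0.068068)(-0.4106) = -0.438549.
Step k = 3:
  phi_33 = [rho(3) - phi_21 rho(2) - phi_22 rho(1)] / [1 - phi_21 rho(1) - phi_22 rho(2)]
    numerator   = -0.2099 - (-0.438549)(0.112) - (-0.068068)(-0.4106) = -0.18873131
    denominator = 1 - (-0.438549)(-0.4106) - (-0.068068)(0.112) = 0.8275555
  phi_33 = -0.18873131 / 0.8275555 = -0.2281.
Therefore phi_{33} = -0.2281.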